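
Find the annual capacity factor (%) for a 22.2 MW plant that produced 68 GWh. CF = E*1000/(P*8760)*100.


CF = 68 * 1000 / (22.2 * 8760) * 100 = 34.9665 %


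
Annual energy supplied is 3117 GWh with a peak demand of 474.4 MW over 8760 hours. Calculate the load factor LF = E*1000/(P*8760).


LF = 3117 * 1000 / (474.4 * 8760) = 0.7500


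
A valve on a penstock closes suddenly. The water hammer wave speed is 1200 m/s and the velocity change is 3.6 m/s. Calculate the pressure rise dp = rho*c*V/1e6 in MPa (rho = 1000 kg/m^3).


dp = 1000 * 1200 * 3.6 / 1e6 = 4.3200 MPa


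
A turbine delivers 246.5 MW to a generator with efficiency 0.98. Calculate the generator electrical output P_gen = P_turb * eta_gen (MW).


P_gen = 246.5 * 0.98 = 241.5700 MW


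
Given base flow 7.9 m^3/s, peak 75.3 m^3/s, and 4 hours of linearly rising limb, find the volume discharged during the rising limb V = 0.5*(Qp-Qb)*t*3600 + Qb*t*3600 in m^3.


V = 0.5*(75.3 - 7.9)*4*3600 + 7.9*4*3600 = 599040.0000 m^3


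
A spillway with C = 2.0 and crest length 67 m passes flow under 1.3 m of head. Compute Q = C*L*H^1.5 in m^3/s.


Q = 2.0 * 67 * 1.3^1.5 = 198.6186 m^3/s


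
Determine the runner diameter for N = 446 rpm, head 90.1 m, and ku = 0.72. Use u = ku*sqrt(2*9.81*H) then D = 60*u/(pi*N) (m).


u = 0.72 * sqrt(2*9.81*90.1) = 30.2722 m/s
D = 60 * 30.2722 / (pi * 446) = 1.2963 m


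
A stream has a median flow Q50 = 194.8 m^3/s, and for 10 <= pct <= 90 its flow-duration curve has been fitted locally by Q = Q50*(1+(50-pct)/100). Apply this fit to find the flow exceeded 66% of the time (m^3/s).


Q = 194.8 * (1 + (50 - 66)/100) = 163.6320 m^3/s


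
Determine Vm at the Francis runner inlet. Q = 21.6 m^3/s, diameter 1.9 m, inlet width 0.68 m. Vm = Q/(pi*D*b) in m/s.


Vm = 21.6 / (pi * 1.9 * 0.68) = 5.3216 m/s


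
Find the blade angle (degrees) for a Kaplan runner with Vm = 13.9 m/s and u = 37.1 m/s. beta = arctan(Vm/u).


beta = arctan(13.9 / 37.1) = 20.5391 degrees


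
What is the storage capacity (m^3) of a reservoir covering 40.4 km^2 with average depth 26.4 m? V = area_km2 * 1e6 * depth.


V = 40.4 * 1e6 * 26.4 = 1.0666e+09 m^3


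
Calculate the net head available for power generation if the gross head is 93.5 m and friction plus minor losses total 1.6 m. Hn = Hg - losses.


Hn = 93.5 - 1.6 = 91.9000 m


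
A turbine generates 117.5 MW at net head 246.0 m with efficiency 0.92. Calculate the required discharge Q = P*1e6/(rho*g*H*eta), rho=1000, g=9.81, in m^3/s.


Q = 117.5 * 1e6 / (1000 * 9.81 * 246.0 * 0.92) = 52.9232 m^3/s


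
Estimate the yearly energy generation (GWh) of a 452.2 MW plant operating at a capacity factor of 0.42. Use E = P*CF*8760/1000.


E = 452.2 * 0.42 * 8760 / 1000 = 1663.7342 GWh


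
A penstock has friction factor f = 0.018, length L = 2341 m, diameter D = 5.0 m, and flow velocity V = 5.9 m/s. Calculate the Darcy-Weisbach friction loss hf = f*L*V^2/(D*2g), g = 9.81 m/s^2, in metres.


hf = 0.018 * 2341 * 5.9^2 / (5.0 * 2 * 9.81) = 14.9523 m


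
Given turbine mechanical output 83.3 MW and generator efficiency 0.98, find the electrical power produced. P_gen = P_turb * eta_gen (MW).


P_gen = 83.3 * 0.98 = 81.6340 MW


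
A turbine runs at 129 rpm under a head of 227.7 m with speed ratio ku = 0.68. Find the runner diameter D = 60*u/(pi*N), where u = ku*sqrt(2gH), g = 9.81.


u = 0.68 * sqrt(2*9.81*227.7) = 45.4506 m/s
D = 60 * 45.4506 / (pi * 129) = 6.7290 m


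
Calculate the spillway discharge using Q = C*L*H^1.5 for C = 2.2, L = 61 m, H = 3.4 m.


Q = 2.2 * 61 * 3.4^1.5 = 841.3387 m^3/s


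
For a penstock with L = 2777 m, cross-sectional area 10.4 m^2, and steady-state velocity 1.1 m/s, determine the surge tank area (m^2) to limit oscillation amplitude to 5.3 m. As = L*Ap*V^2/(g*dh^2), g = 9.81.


As = 2777 * 10.4 * 1.1^2 / (9.81 * 5.3^2) = 126.8159 m^2


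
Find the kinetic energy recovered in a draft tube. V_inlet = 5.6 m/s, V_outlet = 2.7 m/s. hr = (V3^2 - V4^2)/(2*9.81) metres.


hr = (5.6^2 - 2.7^2) / (2*9.81) = 1.2268 m


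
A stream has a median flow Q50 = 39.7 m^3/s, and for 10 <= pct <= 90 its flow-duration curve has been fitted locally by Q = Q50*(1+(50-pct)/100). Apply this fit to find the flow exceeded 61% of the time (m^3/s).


Q = 39.7 * (1 + (50 - 61)/100) = 35.3330 m^3/s


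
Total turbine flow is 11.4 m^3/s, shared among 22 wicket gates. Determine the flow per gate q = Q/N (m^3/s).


q = 11.4 / 22 = 0.5182 m^3/s


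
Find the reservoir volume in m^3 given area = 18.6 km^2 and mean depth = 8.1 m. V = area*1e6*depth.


V = 18.6 * 1e6 * 8.1 = 1.5066e+08 m^3


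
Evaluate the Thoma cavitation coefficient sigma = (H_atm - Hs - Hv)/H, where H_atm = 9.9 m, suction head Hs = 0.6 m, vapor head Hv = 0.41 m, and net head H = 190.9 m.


sigma = (9.9 - 0.6 - 0.41) / 190.9 = 0.0466


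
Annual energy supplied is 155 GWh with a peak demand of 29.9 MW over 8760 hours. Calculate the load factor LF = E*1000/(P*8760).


LF = 155 * 1000 / (29.9 * 8760) = 0.5918


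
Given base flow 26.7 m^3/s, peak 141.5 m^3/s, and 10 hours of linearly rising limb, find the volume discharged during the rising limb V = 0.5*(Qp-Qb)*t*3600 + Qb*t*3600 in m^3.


V = 0.5*(141.5 - 26.7)*10*3600 + 26.7*10*3600 = 3.0276e+06 m^3


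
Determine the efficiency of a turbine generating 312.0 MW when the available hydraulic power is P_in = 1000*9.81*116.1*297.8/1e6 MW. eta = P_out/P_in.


P_in = 1000 * 9.81 * 116.1 * 297.8 / 1e6 = 339.1766 MW
eta = 312.0 / 339.1766 = 0.9199


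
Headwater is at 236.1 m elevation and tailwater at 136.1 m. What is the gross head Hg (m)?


Hg = 236.1 - 136.1 = 100.0000 m


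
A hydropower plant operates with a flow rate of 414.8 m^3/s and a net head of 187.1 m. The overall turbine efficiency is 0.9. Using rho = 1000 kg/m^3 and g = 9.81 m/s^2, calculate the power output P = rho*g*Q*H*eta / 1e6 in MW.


P = 1000 * 9.81 * 414.8 * 187.1 * 0.9 / 1e6 = 685.2106 MW


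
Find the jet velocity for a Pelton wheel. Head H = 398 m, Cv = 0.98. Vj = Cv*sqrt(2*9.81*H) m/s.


Vj = 0.98 * sqrt(2*9.81*398) = 86.5998 m/s


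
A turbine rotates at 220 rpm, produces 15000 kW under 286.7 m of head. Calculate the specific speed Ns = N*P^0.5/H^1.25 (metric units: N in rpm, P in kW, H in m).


Ns = 220 * 15000^0.5 / 286.7^1.25 = 22.8393


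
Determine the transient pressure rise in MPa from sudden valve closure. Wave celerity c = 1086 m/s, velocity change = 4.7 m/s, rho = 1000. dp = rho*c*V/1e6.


dp = 1000 * 1086 * 4.7 / 1e6 = 5.1042 MPa


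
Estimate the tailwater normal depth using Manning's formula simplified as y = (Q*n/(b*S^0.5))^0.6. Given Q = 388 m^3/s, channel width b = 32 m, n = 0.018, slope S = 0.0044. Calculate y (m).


y = (388 * 0.018 / (32 * 0.0044^0.5))^0.6 = 2.0433 m


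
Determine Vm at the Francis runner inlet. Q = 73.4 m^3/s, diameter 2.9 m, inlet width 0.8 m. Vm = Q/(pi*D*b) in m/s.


Vm = 73.4 / (pi * 2.9 * 0.8) = 10.0707 m/s


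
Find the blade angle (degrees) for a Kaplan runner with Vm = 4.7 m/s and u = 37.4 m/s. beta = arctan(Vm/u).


beta = arctan(4.7 / 37.4) = 7.1627 degrees


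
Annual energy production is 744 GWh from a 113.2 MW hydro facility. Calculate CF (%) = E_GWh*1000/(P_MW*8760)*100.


CF = 744 * 1000 / (113.2 * 8760) * 100 = 75.0278 %


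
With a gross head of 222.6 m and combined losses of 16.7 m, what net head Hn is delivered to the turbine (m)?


Hn = 222.6 - 16.7 = 205.9000 m


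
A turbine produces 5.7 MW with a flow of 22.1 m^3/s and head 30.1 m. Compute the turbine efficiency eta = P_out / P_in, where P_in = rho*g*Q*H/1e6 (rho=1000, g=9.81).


P_in = 1000 * 9.81 * 22.1 * 30.1 / 1e6 = 6.5257 MW
eta = 5.7 / 6.5257 = 0.8735


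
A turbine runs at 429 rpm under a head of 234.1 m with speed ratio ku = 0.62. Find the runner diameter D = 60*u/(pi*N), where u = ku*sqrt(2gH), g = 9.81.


u = 0.62 * sqrt(2*9.81*234.1) = 42.0186 m/s
D = 60 * 42.0186 / (pi * 429) = 1.8706 m


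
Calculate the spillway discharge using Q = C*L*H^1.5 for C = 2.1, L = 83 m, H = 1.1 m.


Q = 2.1 * 83 * 1.1^1.5 = 201.0881 m^3/s


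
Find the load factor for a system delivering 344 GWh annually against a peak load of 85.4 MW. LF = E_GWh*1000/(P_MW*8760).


LF = 344 * 1000 / (85.4 * 8760) = 0.4598


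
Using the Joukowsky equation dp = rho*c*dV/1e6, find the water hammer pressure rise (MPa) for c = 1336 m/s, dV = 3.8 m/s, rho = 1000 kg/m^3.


dp = 1000 * 1336 * 3.8 / 1e6 = 5.0768 MPa


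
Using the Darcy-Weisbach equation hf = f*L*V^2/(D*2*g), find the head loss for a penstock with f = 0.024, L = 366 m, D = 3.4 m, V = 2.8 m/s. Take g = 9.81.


hf = 0.024 * 366 * 2.8^2 / (3.4 * 2 * 9.81) = 1.0324 m


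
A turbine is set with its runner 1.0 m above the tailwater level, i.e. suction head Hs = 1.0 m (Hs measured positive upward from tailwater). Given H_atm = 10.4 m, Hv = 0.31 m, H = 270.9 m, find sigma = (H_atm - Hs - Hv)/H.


sigma = (10.4 - 1.0 - 0.31) / 270.9 = 0.0336


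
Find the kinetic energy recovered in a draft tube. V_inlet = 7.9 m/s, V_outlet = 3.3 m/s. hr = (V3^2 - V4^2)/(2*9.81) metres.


hr = (7.9^2 - 3.3^2) / (2*9.81) = 2.6259 m


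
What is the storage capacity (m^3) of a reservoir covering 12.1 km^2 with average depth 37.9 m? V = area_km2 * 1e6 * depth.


V = 12.1 * 1e6 * 37.9 = 4.5859e+08 m^3


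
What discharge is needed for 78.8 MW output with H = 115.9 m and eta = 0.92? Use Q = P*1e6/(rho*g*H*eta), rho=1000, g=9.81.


Q = 78.8 * 1e6 / (1000 * 9.81 * 115.9 * 0.92) = 75.3331 m^3/s


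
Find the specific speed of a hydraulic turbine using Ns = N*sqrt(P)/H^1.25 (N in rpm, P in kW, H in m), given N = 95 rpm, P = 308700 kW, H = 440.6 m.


Ns = 95 * 308700^0.5 / 440.6^1.25 = 26.1479


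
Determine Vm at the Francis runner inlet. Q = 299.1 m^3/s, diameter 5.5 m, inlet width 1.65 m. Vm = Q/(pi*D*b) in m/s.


Vm = 299.1 / (pi * 5.5 * 1.65) = 10.4911 m/s


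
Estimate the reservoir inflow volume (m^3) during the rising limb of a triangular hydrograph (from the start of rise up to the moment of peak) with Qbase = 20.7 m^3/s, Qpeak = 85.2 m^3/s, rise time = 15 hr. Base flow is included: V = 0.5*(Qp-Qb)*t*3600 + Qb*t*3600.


V = 0.5*(85.2 - 20.7)*15*3600 + 20.7*15*3600 = 2.8593e+06 m^3


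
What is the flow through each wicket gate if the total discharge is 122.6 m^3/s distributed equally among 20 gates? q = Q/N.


q = 122.6 / 20 = 6.1300 m^3/s


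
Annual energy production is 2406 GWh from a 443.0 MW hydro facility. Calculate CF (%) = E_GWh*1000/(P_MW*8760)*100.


CF = 2406 * 1000 / (443.0 * 8760) * 100 = 61.9994 %


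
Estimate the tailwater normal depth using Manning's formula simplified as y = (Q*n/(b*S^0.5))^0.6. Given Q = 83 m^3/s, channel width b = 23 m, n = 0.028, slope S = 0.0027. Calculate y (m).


y = (83 * 0.028 / (23 * 0.0027^0.5))^0.6 = 1.4904 m


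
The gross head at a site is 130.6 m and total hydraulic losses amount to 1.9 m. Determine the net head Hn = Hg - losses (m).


Hn = 130.6 - 1.9 = 128.7000 m


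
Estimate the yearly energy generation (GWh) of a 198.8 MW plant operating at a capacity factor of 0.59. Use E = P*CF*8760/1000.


E = 198.8 * 0.59 * 8760 / 1000 = 1027.4779 GWh


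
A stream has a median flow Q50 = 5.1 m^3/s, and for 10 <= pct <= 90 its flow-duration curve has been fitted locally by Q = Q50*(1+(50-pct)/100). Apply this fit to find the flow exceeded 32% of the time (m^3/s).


Q = 5.1 * (1 + (50 - 32)/100) = 6.0180 m^3/s


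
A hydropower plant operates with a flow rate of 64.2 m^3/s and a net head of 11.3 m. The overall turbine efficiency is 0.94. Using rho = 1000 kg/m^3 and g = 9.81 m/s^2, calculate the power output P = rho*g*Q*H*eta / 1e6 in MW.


P = 1000 * 9.81 * 64.2 * 11.3 * 0.94 / 1e6 = 6.6898 MW


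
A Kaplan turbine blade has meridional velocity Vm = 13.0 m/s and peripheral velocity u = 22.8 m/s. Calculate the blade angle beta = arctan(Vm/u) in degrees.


beta = arctan(13.0 / 22.8) = 29.6907 degrees


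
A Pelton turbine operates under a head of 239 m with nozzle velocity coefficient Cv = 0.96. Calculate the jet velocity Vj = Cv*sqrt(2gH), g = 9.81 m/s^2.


Vj = 0.96 * sqrt(2*9.81*239) = 65.7385 m/s


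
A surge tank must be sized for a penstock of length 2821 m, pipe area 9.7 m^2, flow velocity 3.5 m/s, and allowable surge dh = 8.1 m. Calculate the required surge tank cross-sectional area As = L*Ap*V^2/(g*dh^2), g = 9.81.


As = 2821 * 9.7 * 3.5^2 / (9.81 * 8.1^2) = 520.8011 m^2


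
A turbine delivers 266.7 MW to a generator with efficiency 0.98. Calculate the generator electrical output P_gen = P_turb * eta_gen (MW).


P_gen = 266.7 * 0.98 = 261.3660 MW


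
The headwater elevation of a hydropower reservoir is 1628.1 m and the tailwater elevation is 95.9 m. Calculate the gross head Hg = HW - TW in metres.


Hg = 1628.1 - 95.9 = 1532.2000 m


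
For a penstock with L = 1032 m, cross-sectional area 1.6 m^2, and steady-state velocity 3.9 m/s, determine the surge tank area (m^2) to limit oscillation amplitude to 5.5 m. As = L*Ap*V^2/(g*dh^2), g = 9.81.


As = 1032 * 1.6 * 3.9^2 / (9.81 * 5.5^2) = 84.6320 m^2


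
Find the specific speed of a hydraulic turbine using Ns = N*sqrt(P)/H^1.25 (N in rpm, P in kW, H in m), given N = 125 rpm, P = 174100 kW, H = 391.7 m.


Ns = 125 * 174100^0.5 / 391.7^1.25 = 29.9307


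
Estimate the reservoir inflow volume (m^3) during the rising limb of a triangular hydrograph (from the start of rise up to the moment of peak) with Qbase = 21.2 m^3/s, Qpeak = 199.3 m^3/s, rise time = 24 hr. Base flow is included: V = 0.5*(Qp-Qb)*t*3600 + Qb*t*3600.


V = 0.5*(199.3 - 21.2)*24*3600 + 21.2*24*3600 = 9.5256e+06 m^3


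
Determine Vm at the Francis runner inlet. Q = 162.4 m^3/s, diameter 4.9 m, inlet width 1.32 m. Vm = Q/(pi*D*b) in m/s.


Vm = 162.4 / (pi * 4.9 * 1.32) = 7.9922 m/s


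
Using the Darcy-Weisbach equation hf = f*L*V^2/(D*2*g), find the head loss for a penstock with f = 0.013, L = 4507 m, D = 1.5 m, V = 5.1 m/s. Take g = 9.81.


hf = 0.013 * 4507 * 5.1^2 / (1.5 * 2 * 9.81) = 51.7823 m


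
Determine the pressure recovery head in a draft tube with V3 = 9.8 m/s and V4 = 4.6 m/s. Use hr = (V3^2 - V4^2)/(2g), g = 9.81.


hr = (9.8^2 - 4.6^2) / (2*9.81) = 3.8165 m


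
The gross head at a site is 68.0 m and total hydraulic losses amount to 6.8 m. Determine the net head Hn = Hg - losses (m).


Hn = 68.0 - 6.8 = 61.2000 m


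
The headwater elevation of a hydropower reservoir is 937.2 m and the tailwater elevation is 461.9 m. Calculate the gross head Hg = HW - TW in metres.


Hg = 937.2 - 461.9 = 475.3000 m


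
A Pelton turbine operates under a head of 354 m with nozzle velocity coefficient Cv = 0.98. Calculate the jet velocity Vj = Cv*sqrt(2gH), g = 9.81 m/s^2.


Vj = 0.98 * sqrt(2*9.81*354) = 81.6728 m/s


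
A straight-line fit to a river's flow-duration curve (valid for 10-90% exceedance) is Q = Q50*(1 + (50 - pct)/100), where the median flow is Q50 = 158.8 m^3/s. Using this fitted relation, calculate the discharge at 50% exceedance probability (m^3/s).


Q = 158.8 * (1 + (50 - 50)/100) = 158.8000 m^3/s


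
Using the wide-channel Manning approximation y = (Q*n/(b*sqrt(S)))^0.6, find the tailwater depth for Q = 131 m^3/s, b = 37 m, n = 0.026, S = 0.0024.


y = (131 * 0.026 / (37 * 0.0024^0.5))^0.6 = 1.4600 m


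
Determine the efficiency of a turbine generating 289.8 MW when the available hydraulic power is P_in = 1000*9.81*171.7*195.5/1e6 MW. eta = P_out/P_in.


P_in = 1000 * 9.81 * 171.7 * 195.5 / 1e6 = 329.2957 MW
eta = 289.8 / 329.2957 = 0.8801


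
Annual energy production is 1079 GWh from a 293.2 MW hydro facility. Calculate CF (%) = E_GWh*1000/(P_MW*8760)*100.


CF = 1079 * 1000 / (293.2 * 8760) * 100 = 42.0101 %


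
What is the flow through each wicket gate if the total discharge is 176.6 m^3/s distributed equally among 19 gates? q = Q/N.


q = 176.6 / 19 = 9.2947 m^3/s


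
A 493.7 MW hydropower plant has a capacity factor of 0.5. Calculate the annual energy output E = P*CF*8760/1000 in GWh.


E = 493.7 * 0.5 * 8760 / 1000 = 2162.4060 GWh


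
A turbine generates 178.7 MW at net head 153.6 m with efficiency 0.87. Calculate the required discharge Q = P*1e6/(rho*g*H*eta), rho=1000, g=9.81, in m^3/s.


Q = 178.7 * 1e6 / (1000 * 9.81 * 153.6 * 0.87) = 136.3154 m^3/s


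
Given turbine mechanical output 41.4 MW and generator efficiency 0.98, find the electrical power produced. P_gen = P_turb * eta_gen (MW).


P_gen = 41.4 * 0.98 = 40.5720 MW


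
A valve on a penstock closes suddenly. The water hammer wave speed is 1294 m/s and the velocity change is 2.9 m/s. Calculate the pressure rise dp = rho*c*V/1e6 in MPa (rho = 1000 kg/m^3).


dp = 1000 * 1294 * 2.9 / 1e6 = 3.7526 MPa


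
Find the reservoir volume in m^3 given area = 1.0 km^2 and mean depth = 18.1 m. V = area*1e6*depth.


V = 1.0 * 1e6 * 18.1 = 1.8100e+07 m^3


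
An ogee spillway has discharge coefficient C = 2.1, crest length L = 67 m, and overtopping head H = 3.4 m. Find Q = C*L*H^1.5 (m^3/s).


Q = 2.1 * 67 * 3.4^1.5 = 882.0891 m^3/s


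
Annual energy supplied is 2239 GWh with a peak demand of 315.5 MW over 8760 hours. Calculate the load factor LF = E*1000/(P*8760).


LF = 2239 * 1000 / (315.5 * 8760) = 0.8101


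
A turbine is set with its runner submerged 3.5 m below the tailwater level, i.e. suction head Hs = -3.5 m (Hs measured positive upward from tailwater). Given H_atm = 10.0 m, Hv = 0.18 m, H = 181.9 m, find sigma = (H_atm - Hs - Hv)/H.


sigma = (10.0 - (-3.5) - 0.18) / 181.9 = 0.0732


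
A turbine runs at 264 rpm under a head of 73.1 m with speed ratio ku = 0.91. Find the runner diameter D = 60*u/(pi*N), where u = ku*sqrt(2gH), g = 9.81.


u = 0.91 * sqrt(2*9.81*73.1) = 34.4627 m/s
D = 60 * 34.4627 / (pi * 264) = 2.4931 m


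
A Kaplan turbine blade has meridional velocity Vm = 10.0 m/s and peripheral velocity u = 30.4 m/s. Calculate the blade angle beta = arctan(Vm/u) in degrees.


beta = arctan(10.0 / 30.4) = 18.2085 degrees


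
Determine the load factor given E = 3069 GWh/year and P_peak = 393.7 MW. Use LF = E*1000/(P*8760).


LF = 3069 * 1000 / (393.7 * 8760) = 0.8899


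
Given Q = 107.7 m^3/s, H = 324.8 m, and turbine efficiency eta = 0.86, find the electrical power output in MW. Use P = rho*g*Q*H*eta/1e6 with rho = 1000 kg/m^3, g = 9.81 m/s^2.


P = 1000 * 9.81 * 107.7 * 324.8 * 0.86 / 1e6 = 295.1204 MW


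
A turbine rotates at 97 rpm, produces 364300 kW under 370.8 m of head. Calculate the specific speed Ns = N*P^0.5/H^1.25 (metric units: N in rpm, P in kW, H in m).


Ns = 97 * 364300^0.5 / 370.8^1.25 = 35.9813


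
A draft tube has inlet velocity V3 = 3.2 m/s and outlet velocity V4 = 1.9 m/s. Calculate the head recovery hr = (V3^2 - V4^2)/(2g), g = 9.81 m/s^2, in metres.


hr = (3.2^2 - 1.9^2) / (2*9.81) = 0.3379 m


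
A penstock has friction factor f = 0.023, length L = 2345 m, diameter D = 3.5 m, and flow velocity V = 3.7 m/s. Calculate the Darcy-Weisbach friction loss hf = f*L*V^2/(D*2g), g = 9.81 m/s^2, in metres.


hf = 0.023 * 2345 * 3.7^2 / (3.5 * 2 * 9.81) = 10.7524 m


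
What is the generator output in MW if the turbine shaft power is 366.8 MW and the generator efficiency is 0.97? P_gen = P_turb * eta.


P_gen = 366.8 * 0.97 = 355.7960 MW


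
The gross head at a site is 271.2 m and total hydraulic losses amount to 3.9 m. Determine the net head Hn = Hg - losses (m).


Hn = 271.2 - 3.9 = 267.3000 m


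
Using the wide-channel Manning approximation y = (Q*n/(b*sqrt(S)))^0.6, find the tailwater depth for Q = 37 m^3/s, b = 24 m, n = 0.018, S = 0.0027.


y = (37 * 0.018 / (24 * 0.0027^0.5))^0.6 = 0.6864 m


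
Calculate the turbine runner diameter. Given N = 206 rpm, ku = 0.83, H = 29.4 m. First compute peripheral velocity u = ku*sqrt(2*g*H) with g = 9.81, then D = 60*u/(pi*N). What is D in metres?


u = 0.83 * sqrt(2*9.81*29.4) = 19.9343 m/s
D = 60 * 19.9343 / (pi * 206) = 1.8481 m


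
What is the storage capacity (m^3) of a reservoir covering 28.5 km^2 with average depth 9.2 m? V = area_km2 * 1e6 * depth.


V = 28.5 * 1e6 * 9.2 = 2.6220e+08 m^3


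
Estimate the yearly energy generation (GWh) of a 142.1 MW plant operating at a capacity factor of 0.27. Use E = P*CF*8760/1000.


E = 142.1 * 0.27 * 8760 / 1000 = 336.0949 GWh


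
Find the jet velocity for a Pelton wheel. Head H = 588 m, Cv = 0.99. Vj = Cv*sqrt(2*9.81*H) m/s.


Vj = 0.99 * sqrt(2*9.81*588) = 106.3343 m/s


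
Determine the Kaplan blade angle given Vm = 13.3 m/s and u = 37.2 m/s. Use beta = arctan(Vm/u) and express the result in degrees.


beta = arctan(13.3 / 37.2) = 19.6733 degrees


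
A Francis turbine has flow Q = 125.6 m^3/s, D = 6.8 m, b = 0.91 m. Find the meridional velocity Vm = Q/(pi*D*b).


Vm = 125.6 / (pi * 6.8 * 0.91) = 6.4608 m/s


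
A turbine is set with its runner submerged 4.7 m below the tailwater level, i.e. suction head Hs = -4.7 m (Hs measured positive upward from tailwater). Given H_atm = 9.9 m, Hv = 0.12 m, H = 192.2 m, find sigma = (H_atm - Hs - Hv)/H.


sigma = (9.9 - (-4.7) - 0.12) / 192.2 = 0.0753


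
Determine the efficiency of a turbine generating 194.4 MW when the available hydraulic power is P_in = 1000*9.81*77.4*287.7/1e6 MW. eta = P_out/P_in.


P_in = 1000 * 9.81 * 77.4 * 287.7 / 1e6 = 218.4489 MW
eta = 194.4 / 218.4489 = 0.8899


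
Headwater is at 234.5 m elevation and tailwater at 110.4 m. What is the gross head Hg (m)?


Hg = 234.5 - 110.4 = 124.1000 m


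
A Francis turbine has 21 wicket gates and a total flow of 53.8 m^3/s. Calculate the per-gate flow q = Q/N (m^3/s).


q = 53.8 / 21 = 2.5619 m^3/s


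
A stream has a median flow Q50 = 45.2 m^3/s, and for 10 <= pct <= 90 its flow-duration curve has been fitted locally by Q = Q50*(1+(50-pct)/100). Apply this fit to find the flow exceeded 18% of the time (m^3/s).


Q = 45.2 * (1 + (50 - 18)/100) = 59.6640 m^3/s


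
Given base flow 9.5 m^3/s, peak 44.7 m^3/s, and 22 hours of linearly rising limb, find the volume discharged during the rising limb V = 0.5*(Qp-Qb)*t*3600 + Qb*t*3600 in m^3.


V = 0.5*(44.7 - 9.5)*22*3600 + 9.5*22*3600 = 2.1463e+06 m^3


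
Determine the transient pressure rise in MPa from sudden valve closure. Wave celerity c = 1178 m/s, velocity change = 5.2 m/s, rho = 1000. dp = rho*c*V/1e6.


dp = 1000 * 1178 * 5.2 / 1e6 = 6.1256 MPa


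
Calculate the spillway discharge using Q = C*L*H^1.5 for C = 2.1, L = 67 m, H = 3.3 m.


Q = 2.1 * 67 * 3.3^1.5 = 843.4610 m^3/s


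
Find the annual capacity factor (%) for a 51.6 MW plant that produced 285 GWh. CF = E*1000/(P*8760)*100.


CF = 285 * 1000 / (51.6 * 8760) * 100 = 63.0509 %


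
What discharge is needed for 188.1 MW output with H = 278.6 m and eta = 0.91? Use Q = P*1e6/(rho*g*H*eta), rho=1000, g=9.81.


Q = 188.1 * 1e6 / (1000 * 9.81 * 278.6 * 0.91) = 75.6306 m^3/s


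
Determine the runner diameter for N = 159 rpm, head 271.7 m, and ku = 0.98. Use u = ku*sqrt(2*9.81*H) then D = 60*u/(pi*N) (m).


u = 0.98 * sqrt(2*9.81*271.7) = 71.5518 m/s
D = 60 * 71.5518 / (pi * 159) = 8.5946 m


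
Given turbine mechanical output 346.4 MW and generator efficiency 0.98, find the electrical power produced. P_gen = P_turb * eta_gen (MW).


P_gen = 346.4 * 0.98 = 339.4720 MW


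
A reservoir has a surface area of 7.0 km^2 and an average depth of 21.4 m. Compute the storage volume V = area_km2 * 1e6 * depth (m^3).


V = 7.0 * 1e6 * 21.4 = 1.4980e+08 m^3


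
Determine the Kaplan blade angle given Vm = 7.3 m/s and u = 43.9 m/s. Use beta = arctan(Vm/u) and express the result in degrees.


beta = arctan(7.3 / 43.9) = 9.4412 degrees


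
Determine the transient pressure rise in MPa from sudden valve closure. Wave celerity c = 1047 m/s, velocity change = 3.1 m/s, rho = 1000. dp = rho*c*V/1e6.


dp = 1000 * 1047 * 3.1 / 1e6 = 3.2457 MPa


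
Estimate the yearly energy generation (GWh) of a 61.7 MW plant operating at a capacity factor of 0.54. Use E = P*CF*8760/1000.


E = 61.7 * 0.54 * 8760 / 1000 = 291.8657 GWh


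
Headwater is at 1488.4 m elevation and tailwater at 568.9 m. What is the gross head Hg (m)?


Hg = 1488.4 - 568.9 = 919.5000 m


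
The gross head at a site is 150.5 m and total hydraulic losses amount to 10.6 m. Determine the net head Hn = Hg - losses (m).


Hn = 150.5 - 10.6 = 139.9000 m


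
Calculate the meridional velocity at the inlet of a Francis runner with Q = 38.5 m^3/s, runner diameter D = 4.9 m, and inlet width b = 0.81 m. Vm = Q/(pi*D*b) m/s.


Vm = 38.5 / (pi * 4.9 * 0.81) = 3.0877 m/s


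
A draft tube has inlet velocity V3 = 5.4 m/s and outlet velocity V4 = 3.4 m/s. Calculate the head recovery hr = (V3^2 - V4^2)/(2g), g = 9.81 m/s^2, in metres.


hr = (5.4^2 - 3.4^2) / (2*9.81) = 0.8970 m


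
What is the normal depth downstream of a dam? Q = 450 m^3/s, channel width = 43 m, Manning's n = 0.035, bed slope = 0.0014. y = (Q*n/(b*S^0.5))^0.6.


y = (450 * 0.035 / (43 * 0.0014^0.5))^0.6 = 3.9305 m


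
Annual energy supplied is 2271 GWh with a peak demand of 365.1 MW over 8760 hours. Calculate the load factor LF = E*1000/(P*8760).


LF = 2271 * 1000 / (365.1 * 8760) = 0.7101


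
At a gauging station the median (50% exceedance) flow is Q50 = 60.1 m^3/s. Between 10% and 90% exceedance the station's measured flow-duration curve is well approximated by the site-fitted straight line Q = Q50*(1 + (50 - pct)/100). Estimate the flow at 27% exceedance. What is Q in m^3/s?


Q = 60.1 * (1 + (50 - 27)/100) = 73.9230 m^3/s


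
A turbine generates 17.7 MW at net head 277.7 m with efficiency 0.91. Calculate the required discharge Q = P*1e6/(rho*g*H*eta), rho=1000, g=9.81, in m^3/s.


Q = 17.7 * 1e6 / (1000 * 9.81 * 277.7 * 0.91) = 7.1398 m^3/s


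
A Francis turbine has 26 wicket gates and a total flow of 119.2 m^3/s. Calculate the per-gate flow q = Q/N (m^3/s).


q = 119.2 / 26 = 4.5846 m^3/s


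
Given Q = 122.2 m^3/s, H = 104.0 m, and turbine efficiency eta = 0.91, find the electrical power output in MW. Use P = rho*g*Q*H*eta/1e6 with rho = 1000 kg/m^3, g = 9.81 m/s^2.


P = 1000 * 9.81 * 122.2 * 104.0 * 0.91 / 1e6 = 113.4527 MW


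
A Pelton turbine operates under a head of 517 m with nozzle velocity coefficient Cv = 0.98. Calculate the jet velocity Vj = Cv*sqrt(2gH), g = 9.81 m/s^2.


Vj = 0.98 * sqrt(2*9.81*517) = 98.7008 m/s


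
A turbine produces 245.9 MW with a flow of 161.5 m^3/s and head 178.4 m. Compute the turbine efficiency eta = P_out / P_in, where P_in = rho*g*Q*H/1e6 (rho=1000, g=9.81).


P_in = 1000 * 9.81 * 161.5 * 178.4 / 1e6 = 282.6418 MW
eta = 245.9 / 282.6418 = 0.8700


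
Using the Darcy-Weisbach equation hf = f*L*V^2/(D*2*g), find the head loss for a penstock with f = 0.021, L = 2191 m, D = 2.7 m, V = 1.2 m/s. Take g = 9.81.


hf = 0.021 * 2191 * 1.2^2 / (2.7 * 2 * 9.81) = 1.2507 m


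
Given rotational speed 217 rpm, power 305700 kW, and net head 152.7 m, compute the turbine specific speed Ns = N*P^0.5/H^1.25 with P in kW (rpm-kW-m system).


Ns = 217 * 305700^0.5 / 152.7^1.25 = 223.5160


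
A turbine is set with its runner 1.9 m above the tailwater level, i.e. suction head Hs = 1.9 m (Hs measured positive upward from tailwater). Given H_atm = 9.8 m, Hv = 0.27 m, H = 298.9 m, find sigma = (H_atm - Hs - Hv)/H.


sigma = (9.8 - 1.9 - 0.27) / 298.9 = 0.0255


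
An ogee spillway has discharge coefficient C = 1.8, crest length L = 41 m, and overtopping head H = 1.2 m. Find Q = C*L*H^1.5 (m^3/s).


Q = 1.8 * 41 * 1.2^1.5 = 97.0126 m^3/s


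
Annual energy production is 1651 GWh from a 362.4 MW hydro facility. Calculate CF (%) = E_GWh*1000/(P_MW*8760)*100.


CF = 1651 * 1000 / (362.4 * 8760) * 100 = 52.0062 %


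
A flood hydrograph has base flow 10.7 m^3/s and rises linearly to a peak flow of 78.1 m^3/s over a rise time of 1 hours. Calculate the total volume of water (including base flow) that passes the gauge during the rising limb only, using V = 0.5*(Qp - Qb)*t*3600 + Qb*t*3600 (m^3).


V = 0.5*(78.1 - 10.7)*1*3600 + 10.7*1*3600 = 159840.0000 m^3


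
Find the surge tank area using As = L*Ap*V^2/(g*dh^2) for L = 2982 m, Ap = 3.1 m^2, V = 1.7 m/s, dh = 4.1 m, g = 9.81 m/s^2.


As = 2982 * 3.1 * 1.7^2 / (9.81 * 4.1^2) = 162.0058 m^2


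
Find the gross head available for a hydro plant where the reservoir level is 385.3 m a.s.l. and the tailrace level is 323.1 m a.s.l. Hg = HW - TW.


Hg = 385.3 - 323.1 = 62.2000 m


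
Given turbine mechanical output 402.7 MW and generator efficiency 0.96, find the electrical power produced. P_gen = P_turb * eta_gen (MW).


P_gen = 402.7 * 0.96 = 386.5920 MW


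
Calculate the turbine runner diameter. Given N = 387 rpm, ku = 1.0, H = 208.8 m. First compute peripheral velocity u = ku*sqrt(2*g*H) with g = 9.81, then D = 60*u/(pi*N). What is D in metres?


u = 1.0 * sqrt(2*9.81*208.8) = 64.0051 m/s
D = 60 * 64.0051 / (pi * 387) = 3.1587 m


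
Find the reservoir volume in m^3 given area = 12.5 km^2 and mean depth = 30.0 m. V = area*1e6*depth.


V = 12.5 * 1e6 * 30.0 = 3.7500e+08 m^3


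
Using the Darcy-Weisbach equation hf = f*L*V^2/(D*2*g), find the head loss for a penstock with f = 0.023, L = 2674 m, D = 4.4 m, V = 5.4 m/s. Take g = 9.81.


hf = 0.023 * 2674 * 5.4^2 / (4.4 * 2 * 9.81) = 20.7742 m


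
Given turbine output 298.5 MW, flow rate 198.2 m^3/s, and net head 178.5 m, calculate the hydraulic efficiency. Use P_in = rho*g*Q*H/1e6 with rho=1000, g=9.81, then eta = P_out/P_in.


P_in = 1000 * 9.81 * 198.2 * 178.5 / 1e6 = 347.0650 MW
eta = 298.5 / 347.0650 = 0.8601


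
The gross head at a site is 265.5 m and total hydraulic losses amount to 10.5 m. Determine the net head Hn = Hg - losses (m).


Hn = 265.5 - 10.5 = 255.0000 m


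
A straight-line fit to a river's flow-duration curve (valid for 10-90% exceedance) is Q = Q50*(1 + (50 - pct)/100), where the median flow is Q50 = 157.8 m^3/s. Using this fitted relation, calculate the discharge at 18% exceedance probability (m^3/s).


Q = 157.8 * (1 + (50 - 18)/100) = 208.2960 m^3/s


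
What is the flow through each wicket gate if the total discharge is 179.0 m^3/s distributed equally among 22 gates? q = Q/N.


q = 179.0 / 22 = 8.1364 m^3/s


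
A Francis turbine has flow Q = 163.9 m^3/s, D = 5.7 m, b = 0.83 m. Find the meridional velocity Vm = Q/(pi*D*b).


Vm = 163.9 / (pi * 5.7 * 0.83) = 11.0275 m/s


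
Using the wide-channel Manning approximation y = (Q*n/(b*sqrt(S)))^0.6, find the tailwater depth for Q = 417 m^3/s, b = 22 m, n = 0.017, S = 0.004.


y = (417 * 0.017 / (22 * 0.004^0.5))^0.6 = 2.6563 m


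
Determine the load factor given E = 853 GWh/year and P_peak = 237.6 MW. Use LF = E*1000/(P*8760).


LF = 853 * 1000 / (237.6 * 8760) = 0.4098


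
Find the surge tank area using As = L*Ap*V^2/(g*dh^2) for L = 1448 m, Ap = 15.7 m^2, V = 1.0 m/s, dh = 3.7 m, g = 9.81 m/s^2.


As = 1448 * 15.7 * 1.0^2 / (9.81 * 3.7^2) = 169.2761 m^2


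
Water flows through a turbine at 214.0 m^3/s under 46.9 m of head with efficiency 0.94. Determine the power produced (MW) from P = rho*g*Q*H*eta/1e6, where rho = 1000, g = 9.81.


P = 1000 * 9.81 * 214.0 * 46.9 * 0.94 / 1e6 = 92.5515 MW


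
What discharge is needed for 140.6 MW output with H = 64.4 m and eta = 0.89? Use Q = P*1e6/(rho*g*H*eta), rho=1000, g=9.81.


Q = 140.6 * 1e6 / (1000 * 9.81 * 64.4 * 0.89) = 250.0578 m^3/s


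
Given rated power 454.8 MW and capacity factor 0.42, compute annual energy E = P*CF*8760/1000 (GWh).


E = 454.8 * 0.42 * 8760 / 1000 = 1673.3002 GWh


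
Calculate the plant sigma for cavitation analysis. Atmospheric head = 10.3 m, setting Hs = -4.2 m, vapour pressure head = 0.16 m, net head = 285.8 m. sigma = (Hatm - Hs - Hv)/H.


sigma = (10.3 - (-4.2) - 0.16) / 285.8 = 0.0502


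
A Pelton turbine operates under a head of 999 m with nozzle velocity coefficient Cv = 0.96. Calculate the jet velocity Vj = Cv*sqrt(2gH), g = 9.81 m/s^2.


Vj = 0.96 * sqrt(2*9.81*999) = 134.4013 m/s


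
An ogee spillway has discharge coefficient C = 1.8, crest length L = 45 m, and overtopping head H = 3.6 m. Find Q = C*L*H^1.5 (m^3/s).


Q = 1.8 * 45 * 3.6^1.5 = 553.2721 m^3/s


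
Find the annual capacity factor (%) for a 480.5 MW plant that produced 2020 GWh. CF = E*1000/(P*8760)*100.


CF = 2020 * 1000 / (480.5 * 8760) * 100 = 47.9903 %


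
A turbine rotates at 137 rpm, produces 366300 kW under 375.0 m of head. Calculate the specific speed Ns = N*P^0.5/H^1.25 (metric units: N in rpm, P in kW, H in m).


Ns = 137 * 366300^0.5 / 375.0^1.25 = 50.2458


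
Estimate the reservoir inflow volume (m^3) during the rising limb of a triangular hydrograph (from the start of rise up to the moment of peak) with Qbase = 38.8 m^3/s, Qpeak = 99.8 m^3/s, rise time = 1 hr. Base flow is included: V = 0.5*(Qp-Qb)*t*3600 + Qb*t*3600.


V = 0.5*(99.8 - 38.8)*1*3600 + 38.8*1*3600 = 249480.0000 m^3


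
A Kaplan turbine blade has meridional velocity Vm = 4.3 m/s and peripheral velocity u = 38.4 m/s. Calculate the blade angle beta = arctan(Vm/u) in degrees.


beta = arctan(4.3 / 38.4) = 6.3893 degrees


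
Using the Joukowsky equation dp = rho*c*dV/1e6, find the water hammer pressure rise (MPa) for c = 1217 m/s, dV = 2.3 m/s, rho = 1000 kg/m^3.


dp = 1000 * 1217 * 2.3 / 1e6 = 2.7991 MPa


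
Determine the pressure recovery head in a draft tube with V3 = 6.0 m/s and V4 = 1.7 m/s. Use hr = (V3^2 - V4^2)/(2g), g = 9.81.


hr = (6.0^2 - 1.7^2) / (2*9.81) = 1.6876 m


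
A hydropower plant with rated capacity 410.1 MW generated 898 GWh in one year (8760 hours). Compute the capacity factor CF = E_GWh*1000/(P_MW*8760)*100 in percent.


CF = 898 * 1000 / (410.1 * 8760) * 100 = 24.9967 %


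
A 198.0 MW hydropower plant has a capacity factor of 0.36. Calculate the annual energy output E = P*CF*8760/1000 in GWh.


E = 198.0 * 0.36 * 8760 / 1000 = 624.4128 GWh


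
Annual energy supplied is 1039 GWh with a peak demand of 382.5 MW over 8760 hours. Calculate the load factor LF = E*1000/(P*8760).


LF = 1039 * 1000 / (382.5 * 8760) = 0.3101


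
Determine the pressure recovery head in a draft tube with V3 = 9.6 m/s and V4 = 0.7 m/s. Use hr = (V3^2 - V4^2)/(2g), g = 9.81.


hr = (9.6^2 - 0.7^2) / (2*9.81) = 4.6723 m


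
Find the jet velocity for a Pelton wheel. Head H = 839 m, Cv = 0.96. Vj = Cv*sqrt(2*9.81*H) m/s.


Vj = 0.96 * sqrt(2*9.81*839) = 123.1691 m/s


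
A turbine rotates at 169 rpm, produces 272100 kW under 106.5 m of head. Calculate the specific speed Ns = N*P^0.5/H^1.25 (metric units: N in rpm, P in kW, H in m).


Ns = 169 * 272100^0.5 / 106.5^1.25 = 257.6701


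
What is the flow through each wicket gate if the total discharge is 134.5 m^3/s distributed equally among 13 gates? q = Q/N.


q = 134.5 / 13 = 10.3462 m^3/s


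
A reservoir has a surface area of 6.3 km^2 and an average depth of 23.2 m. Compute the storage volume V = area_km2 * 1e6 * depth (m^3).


V = 6.3 * 1e6 * 23.2 = 1.4616e+08 m^3


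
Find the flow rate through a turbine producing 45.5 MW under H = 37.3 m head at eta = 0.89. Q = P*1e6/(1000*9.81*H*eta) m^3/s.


Q = 45.5 * 1e6 / (1000 * 9.81 * 37.3 * 0.89) = 139.7152 m^3/s


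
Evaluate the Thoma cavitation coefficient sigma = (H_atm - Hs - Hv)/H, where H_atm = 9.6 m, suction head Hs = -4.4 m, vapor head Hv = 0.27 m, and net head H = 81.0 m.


sigma = (9.6 - (-4.4) - 0.27) / 81.0 = 0.1695


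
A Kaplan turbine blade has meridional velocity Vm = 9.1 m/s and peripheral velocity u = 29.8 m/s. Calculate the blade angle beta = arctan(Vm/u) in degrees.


beta = arctan(9.1 / 29.8) = 16.9811 degrees


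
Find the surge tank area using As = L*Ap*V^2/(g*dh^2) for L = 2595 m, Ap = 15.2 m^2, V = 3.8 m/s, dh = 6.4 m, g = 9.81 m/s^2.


As = 2595 * 15.2 * 3.8^2 / (9.81 * 6.4^2) = 1417.4873 m^2


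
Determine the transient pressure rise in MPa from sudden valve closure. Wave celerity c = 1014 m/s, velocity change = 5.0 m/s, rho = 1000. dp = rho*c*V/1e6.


dp = 1000 * 1014 * 5.0 / 1e6 = 5.0700 MPa


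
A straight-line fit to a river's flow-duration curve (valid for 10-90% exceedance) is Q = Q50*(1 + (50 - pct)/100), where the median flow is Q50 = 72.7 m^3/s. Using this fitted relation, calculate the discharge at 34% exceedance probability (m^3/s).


Q = 72.7 * (1 + (50 - 34)/100) = 84.3320 m^3/s


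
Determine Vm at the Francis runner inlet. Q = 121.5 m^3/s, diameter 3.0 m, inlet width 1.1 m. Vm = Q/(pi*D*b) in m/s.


Vm = 121.5 / (pi * 3.0 * 1.1) = 11.7196 m/s


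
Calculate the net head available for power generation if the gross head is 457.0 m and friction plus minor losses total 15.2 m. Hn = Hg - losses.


Hn = 457.0 - 15.2 = 441.8000 m


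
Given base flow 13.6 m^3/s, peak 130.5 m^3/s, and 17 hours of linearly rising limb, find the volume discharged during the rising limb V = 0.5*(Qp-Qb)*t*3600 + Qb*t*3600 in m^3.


V = 0.5*(130.5 - 13.6)*17*3600 + 13.6*17*3600 = 4.4095e+06 m^3


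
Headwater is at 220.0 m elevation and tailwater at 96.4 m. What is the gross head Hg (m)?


Hg = 220.0 - 96.4 = 123.6000 m


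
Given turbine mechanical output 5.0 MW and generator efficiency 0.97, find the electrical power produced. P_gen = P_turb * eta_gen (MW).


P_gen = 5.0 * 0.97 = 4.8500 MW


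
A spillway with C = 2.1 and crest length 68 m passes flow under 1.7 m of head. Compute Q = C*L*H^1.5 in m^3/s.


Q = 2.1 * 68 * 1.7^1.5 = 316.5203 m^3/s


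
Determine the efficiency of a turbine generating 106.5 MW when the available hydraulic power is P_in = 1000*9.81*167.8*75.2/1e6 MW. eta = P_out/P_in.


P_in = 1000 * 9.81 * 167.8 * 75.2 / 1e6 = 123.7881 MW
eta = 106.5 / 123.7881 = 0.8603


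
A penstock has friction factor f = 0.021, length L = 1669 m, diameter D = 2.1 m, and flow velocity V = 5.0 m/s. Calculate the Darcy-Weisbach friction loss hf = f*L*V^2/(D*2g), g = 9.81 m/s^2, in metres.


hf = 0.021 * 1669 * 5.0^2 / (2.1 * 2 * 9.81) = 21.2666 m


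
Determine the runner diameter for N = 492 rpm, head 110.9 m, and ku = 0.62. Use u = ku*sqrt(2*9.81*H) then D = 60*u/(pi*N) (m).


u = 0.62 * sqrt(2*9.81*110.9) = 28.9206 m/s
D = 60 * 28.9206 / (pi * 492) = 1.1226 m


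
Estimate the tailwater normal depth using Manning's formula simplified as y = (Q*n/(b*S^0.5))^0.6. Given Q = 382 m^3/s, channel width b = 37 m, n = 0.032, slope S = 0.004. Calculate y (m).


y = (382 * 0.032 / (37 * 0.004^0.5))^0.6 = 2.6964 m


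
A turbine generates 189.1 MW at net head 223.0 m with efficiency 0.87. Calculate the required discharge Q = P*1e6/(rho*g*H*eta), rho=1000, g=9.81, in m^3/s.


Q = 189.1 * 1e6 / (1000 * 9.81 * 223.0 * 0.87) = 99.3570 m^3/s


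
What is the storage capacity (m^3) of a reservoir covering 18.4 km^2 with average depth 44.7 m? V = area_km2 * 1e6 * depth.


V = 18.4 * 1e6 * 44.7 = 8.2248e+08 m^3


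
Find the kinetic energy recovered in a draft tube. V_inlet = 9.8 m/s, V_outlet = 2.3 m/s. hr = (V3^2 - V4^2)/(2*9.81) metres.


hr = (9.8^2 - 2.3^2) / (2*9.81) = 4.6254 m


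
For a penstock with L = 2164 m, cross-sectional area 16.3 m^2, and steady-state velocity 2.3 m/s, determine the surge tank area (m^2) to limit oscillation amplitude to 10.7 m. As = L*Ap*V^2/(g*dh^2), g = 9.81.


As = 2164 * 16.3 * 2.3^2 / (9.81 * 10.7^2) = 166.1361 m^2
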